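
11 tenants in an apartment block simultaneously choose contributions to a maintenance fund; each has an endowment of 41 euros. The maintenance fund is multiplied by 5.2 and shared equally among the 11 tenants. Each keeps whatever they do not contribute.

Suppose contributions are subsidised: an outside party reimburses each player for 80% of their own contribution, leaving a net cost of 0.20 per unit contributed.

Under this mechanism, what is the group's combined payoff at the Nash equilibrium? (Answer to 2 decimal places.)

Under the mechanism each unit contributed yields (5.2/11) / 0.20 = 2.3636 back to its contributor per unit of net cost, which exceeds 1, making full contribution the dominant choice for everyone.
So the Nash equilibrium is full contribution by all 11; the group earns 11 × (41 × 0.80 + 5.2 × 41) = 2706.00.

2706.00 euros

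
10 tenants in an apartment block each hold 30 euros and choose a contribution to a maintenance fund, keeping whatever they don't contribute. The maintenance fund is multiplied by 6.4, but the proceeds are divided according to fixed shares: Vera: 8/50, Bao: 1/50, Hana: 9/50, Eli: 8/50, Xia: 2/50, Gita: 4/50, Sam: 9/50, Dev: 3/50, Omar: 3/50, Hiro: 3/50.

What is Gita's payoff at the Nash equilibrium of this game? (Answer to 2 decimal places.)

For player j, contributing a unit is worthwhile iff 6.4 × (j's share) ≥ 1, i.e. iff j's share is at least 0.1563.
Vera, Hana, Eli and Sam are above the threshold, contributing 30 each; the remaining 6 contribute 0. Total contributed: 120.
Gita keeps 30 and receives 6.4 × 120 × 4/50 = 61.44 from the maintenance fund, for a payoff of 91.44.

91.44 euros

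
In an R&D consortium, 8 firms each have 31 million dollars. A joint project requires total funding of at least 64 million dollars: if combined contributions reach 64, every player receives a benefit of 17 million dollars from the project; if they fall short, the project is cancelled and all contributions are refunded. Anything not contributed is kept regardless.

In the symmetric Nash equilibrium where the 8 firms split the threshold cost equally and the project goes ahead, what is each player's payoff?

Equal share of the threshold: 64/8 = 8.
At this profile no one gains by cutting their contribution: any cut drops the total below 64, the project is cancelled, contributions are refunded, and the deviator ends with 31, which is less than 31 − 8 + 17 = 40. Contributing more than 8 just wastes the excess. So contributing exactly 8 is a best response.
Each player's payoff: 31 − 8 + 17 = 40.

40 million dollars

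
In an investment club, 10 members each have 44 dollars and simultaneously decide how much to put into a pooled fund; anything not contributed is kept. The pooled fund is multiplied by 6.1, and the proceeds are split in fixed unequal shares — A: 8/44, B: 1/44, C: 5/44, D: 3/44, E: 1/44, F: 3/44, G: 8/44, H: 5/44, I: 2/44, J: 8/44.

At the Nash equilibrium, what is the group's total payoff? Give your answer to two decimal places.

1113.20 dollars

For player j, contributing a unit is worthwhile iff 6.1 × (j's share) ≥ 1, i.e. iff j's share is at least 0.1639.
The shares above 0.1639 belong to A, G and J, contributing 44 each; the remaining 7 contribute 0. Total contributed: 132.
The pooled fund pays out 6.1 × 132 = 805.20 in total (split across the unequal shares, but the aggregate is all that matters for the group sum).
The 7 free-riders keep 44 each, adding 308. Group total = 308 + 805.20 = 1113.20.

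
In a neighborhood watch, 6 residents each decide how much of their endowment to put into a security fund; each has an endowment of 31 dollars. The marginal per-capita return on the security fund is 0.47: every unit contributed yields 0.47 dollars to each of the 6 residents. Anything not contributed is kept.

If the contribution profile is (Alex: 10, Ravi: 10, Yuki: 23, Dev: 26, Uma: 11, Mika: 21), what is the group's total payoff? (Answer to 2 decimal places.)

369.82 dollars

Total contributed: 10 + 10 + 23 + 26 + 11 + 21 = 101; total kept: 6 × 31 − 101 = 85.
The security fund pays out 0.47 × 6 × 101 = 284.82 in aggregate.
Group total = 85 + 284.82 = 369.82.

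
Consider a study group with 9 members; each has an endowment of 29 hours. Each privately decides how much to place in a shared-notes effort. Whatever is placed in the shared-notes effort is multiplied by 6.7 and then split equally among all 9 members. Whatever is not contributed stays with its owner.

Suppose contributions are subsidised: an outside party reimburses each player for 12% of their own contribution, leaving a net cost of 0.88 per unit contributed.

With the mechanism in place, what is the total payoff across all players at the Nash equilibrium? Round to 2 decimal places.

261.00 hours

The effective private return is (6.7/9) / 0.88 = 0.8460, which is still under 1, so the mechanism doesn't change anyone's dominant strategy: zero contribution.
At the Nash equilibrium no one contributes; group total payoff = 9 × 29 = 261.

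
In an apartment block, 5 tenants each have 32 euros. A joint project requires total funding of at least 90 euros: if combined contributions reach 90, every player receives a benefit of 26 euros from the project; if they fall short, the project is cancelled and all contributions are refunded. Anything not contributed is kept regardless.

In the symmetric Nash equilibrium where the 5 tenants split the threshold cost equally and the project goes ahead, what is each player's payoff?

40 euros

Equal share of the threshold: 90/5 = 18.
At this profile no one gains by cutting their contribution: any cut drops the total below 90, the project is cancelled, contributions are refunded, and the deviator ends with 32, which is less than 32 − 18 + 26 = 40. Contributing more than 18 just wastes the excess. So contributing exactly 18 is a best response.
Each player's payoff: 32 − 18 + 26 = 40.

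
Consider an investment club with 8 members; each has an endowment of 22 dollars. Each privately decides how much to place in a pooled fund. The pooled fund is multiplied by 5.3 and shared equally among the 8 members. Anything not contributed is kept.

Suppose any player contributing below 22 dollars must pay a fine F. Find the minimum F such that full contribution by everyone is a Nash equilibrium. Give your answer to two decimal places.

7.43 dollars

Given the others contribute fully, the best deviation is to contribute 0 (any partial contribution still incurs the fine and gives up units whose private return 0.6625 is below 1).
Deviating from 22 to 0 saves 22 dollars but forfeits the deviator's share of the drop in the pooled fund: 5.3/8 × 22 = 14.57.
So the deviation gain is 22 − 14.57 = 7.43, and the fine must be at least 7.43 dollars to wipe it out.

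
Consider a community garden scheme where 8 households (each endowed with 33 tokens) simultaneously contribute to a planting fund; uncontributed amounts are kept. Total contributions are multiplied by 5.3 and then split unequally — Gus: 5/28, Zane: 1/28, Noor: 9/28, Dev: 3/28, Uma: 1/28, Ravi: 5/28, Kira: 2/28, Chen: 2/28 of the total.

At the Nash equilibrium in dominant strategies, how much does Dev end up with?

51.74 tokens

For player j, contributing a unit is worthwhile iff 5.3 × (j's share) ≥ 1, i.e. iff j's share is at least 0.1887.
Only Noor (9/28) clears that bar, contributing 33; the remaining 7 contribute 0. Total contributed: 33.
Dev keeps 33 and receives 5.3 × 33 × 3/28 = 18.74 from the planting fund, for a payoff of 51.74.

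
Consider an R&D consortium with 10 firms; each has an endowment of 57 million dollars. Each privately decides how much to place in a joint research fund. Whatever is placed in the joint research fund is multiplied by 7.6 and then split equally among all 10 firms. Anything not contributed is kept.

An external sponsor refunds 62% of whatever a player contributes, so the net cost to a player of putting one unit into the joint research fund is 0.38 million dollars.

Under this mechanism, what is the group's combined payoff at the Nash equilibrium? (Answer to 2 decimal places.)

Under the mechanism each unit contributed yields (7.6/10) / 0.38 = 2.0000 back to its contributor per unit of net cost, which exceeds 1, making full contribution the dominant choice for everyone.
So the Nash equilibrium is full contribution by all 10; the group earns 10 × (57 × 0.62 + 7.6 × 57) = 4685.40.

4685.40 million dollars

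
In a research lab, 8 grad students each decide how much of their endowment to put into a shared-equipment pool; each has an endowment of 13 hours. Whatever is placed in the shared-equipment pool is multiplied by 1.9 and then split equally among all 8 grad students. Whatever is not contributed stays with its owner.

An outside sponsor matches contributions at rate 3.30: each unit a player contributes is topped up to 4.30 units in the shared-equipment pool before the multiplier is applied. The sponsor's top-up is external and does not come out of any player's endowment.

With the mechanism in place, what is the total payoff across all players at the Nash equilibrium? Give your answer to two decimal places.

The effective private return per unit is now 1.9 × 4.30 / 8 = 1.0213 > 1, so every player's dominant strategy flips to full contribution.
At the Nash equilibrium everyone contributes 13. Group total payoff = 1.9 × 4.30 × 104 = 849.68.

849.68 hours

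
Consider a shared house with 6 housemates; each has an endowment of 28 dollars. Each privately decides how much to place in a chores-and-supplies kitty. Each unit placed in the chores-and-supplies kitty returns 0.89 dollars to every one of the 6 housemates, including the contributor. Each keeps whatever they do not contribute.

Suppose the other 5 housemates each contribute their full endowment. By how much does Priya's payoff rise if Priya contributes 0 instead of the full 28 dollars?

Switching from a contribution of 28 to 0 lets Priya keep an extra 28 dollars, but lowers the chores-and-supplies kitty by 28, which costs Priya their own share of that drop: 0.89 × 28 = 24.92.
Net gain = 28 − 24.92 = 3.08. The private return per contributed unit (0.89) is below 1, so free-riding is indeed the best response regardless of what the others do.

3.08 dollars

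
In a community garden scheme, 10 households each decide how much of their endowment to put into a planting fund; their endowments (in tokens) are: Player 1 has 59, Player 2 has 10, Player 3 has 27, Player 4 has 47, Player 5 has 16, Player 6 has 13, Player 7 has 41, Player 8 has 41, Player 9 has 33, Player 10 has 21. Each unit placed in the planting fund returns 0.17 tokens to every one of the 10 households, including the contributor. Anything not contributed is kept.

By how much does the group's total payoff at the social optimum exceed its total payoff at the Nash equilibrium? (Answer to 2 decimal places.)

215.60 tokens

The private return per contributed unit is 0.17 < 1 for everyone, so the Nash equilibrium is zero contribution and the group total is Σ E_j = 59 + 10 + 27 + 47 + 16 + 13 + 41 + 41 + 33 + 21 = 308.
Each contributed unit returns 1.700 to the group, so the social optimum is full contribution by everyone: group total = 1.700 × 308 = 523.60.
Efficiency loss = (1.700 − 1) × 308 = 215.60.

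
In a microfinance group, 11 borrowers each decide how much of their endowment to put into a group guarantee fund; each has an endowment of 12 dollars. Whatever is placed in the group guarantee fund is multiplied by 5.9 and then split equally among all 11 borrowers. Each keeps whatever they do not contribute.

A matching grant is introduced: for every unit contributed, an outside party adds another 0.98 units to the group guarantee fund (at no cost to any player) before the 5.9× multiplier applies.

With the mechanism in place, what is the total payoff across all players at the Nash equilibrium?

With the mechanism, a contributed unit returns 5.9 × 1.98 / 11 = 1.0620 per unit of net cost to the contributor — now above 1 — so contributing fully is weakly dominant for every player.
At the Nash equilibrium everyone contributes 12. Group total payoff = 5.9 × 1.98 × 132 = 1542.02.

1542.02 dollars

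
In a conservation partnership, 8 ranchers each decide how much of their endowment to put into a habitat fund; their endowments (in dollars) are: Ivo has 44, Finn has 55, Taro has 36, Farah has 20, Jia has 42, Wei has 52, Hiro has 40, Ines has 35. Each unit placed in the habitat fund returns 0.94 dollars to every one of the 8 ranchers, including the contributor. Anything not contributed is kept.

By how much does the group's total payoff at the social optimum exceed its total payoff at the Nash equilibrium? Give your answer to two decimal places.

2112.48 dollars

The private return per contributed unit is 0.94 < 1 for everyone, so the Nash equilibrium is zero contribution and the group total is Σ E_j = 44 + 55 + 36 + 20 + 42 + 52 + 40 + 35 = 324.
Each contributed unit returns 7.520 to the group, so the social optimum is full contribution by everyone: group total = 7.520 × 324 = 2436.48.
Efficiency loss = (7.520 − 1) × 324 = 2112.48.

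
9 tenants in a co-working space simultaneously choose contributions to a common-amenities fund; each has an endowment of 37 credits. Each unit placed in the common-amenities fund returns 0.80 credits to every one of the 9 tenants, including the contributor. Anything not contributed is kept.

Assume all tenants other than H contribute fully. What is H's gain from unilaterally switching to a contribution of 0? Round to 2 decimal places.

7.40 credits

Switching from a contribution of 37 to 0 lets H keep an extra 37 credits, but lowers the common-amenities fund by 37, which costs H their own share of that drop: 0.80 × 37 = 29.60.
Net gain = 37 − 29.60 = 7.40. The private return per contributed unit (0.80) is below 1, so free-riding is indeed the best response regardless of what the others do.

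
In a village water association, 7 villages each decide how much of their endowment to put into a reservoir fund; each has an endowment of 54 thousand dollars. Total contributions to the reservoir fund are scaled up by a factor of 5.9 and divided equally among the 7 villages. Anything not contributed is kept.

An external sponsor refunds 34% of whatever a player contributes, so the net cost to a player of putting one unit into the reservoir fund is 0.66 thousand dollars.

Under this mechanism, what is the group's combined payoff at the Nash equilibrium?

2358.72 thousand dollars

With the mechanism, a contributed unit returns (5.9/7) / 0.66 = 1.2771 per unit of net cost to the contributor — now above 1 — so contributing fully is weakly dominant for every player.
At the Nash equilibrium everyone contributes 54. Group total payoff = 7 × (54 × 0.34 + 5.9 × 54) = 2358.72.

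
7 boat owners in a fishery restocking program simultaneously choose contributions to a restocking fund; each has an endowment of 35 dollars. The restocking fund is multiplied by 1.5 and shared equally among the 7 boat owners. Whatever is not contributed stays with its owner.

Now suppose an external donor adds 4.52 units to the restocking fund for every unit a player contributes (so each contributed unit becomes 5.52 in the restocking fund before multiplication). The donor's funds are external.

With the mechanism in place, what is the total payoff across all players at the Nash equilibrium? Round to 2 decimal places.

2028.60 dollars

The effective private return per unit is now 1.5 × 5.52 / 7 = 1.1829 > 1, so every player's dominant strategy flips to full contribution.
At the Nash equilibrium everyone contributes 35. Group total payoff = 1.5 × 5.52 × 245 = 2028.60.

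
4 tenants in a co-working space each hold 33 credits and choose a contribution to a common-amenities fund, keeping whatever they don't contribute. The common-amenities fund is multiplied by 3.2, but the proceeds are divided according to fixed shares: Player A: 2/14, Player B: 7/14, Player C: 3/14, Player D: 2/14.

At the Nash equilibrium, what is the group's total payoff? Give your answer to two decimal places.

A player with share s gets back 3.2·s per unit contributed, so full contribution is dominant for anyone with s > 1/3.2 = 0.3125 and zero contribution is dominant for anyone below.
The only share above 0.3125 is Player B's 7/14, contributing 33; the remaining 3 contribute 0. Total contributed: 33.
The common-amenities fund pays out 3.2 × 33 = 105.60 in total (split across the unequal shares, but the aggregate is all that matters for the group sum).
The 3 free-riders keep 33 each, adding 99. Group total = 99 + 105.60 = 204.60.

204.60 credits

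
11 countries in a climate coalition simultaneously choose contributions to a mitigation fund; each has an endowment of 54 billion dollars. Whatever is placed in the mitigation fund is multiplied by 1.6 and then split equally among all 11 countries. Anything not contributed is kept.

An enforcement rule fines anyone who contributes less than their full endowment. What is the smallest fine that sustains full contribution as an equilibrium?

Given the others contribute fully, the best deviation is to contribute 0 (any partial contribution still incurs the fine and gives up units whose private return 0.1455 is below 1).
Deviating from 54 to 0 saves 54 billion dollars but forfeits the deviator's share of the drop in the mitigation fund: 1.6/11 × 54 = 7.85.
So the deviation gain is 54 − 7.85 = 46.15, and the fine must be at least 46.15 billion dollars to wipe it out.

46.15 billion dollars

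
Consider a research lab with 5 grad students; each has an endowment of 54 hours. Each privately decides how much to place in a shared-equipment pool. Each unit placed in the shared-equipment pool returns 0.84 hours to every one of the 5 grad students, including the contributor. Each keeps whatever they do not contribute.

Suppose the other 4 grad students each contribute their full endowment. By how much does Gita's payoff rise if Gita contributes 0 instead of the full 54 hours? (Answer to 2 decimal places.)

8.64 hours

Switching from a contribution of 54 to 0 lets Gita keep an extra 54 hours, but lowers the shared-equipment pool by 54, which costs Gita their own share of that drop: 0.84 × 54 = 45.36.
Net gain = 54 − 45.36 = 8.64. The private return per contributed unit (0.84) is below 1, so free-riding is indeed the best response regardless of what the others do.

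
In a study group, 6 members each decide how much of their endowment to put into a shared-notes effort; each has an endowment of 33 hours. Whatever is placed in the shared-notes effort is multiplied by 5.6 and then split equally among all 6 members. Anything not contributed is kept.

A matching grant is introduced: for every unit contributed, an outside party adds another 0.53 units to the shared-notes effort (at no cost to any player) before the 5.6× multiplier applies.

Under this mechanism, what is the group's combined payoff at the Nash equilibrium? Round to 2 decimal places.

1696.46 hours

With the mechanism, a contributed unit returns 5.6 × 1.53 / 6 = 1.4280 per unit of net cost to the contributor — now above 1 — so contributing fully is weakly dominant for every player.
So the Nash equilibrium is full contribution by all 6; the group earns 5.6 × 1.53 × 198 = 1696.46.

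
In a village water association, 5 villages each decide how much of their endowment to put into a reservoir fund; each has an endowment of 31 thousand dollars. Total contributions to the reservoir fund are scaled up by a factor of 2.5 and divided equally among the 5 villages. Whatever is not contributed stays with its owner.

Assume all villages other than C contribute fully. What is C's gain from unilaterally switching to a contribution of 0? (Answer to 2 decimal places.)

Switching from a contribution of 31 to 0 lets C keep an extra 31 thousand dollars, but lowers the reservoir fund by 31, which costs C their own share of that drop: 2.5/5 × 31 = 15.50.
Net gain = 31 − 15.50 = 15.50. The private return per contributed unit (0.5000) is below 1, so free-riding is indeed the best response regardless of what the others do.

15.50 thousand dollars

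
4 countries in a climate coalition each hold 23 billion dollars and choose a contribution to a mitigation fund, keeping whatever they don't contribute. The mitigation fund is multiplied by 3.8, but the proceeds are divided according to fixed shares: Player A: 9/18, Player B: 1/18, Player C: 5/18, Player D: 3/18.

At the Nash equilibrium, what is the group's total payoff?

For player j, contributing a unit is worthwhile iff 3.8 × (j's share) ≥ 1, i.e. iff j's share is at least 0.2632.
The shares above 0.2632 belong to Player A and Player C, contributing 23 each; the remaining 2 contribute 0. Total contributed: 46.
The mitigation fund pays out 3.8 × 46 = 174.80 in total (split across the unequal shares, but the aggregate is all that matters for the group sum).
The 2 free-riders keep 23 each, adding 46. Group total = 46 + 174.80 = 220.80.

220.80 billion dollars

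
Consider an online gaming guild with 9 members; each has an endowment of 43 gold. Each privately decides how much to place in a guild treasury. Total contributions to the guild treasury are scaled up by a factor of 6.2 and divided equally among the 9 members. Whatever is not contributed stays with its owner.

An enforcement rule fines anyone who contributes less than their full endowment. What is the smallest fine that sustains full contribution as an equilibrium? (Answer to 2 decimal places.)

13.38 gold

Given the others contribute fully, the best deviation is to contribute 0 (any partial contribution still incurs the fine and gives up units whose private return 0.6889 is below 1).
Deviating from 43 to 0 saves 43 gold but forfeits the deviator's share of the drop in the guild treasury: 6.2/9 × 43 = 29.62.
So the deviation gain is 43 − 29.62 = 13.38, and the fine must be at least 13.38 gold to wipe it out.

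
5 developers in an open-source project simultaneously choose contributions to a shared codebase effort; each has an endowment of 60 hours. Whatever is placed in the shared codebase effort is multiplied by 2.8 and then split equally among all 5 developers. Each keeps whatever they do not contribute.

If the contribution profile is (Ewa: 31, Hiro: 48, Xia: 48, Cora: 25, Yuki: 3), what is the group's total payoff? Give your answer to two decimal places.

579.00 hours

Total contributed: 31 + 48 + 48 + 25 + 3 = 155; total kept: 5 × 60 − 155 = 145.
The shared codebase effort pays out 2.8 × 155 = 434.00 in aggregate.
Group total = 145 + 434.00 = 579.00.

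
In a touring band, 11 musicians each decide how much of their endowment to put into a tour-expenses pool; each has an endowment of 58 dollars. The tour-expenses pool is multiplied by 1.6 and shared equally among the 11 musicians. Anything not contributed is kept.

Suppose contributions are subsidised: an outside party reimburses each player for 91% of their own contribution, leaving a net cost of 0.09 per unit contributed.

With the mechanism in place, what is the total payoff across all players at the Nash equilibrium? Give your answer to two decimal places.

1601.38 dollars

With the mechanism, a contributed unit returns (1.6/11) / 0.09 = 1.6162 per unit of net cost to the contributor — now above 1 — so contributing fully is weakly dominant for every player.
So the Nash equilibrium is full contribution by all 11; the group earns 11 × (58 × 0.91 + 1.6 × 58) = 1601.38.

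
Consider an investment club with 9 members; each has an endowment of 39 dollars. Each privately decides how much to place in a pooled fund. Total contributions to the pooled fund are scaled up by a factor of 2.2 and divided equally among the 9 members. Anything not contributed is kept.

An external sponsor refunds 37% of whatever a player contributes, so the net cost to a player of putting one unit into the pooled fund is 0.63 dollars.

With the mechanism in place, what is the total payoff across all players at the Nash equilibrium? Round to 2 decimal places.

The effective private return is (2.2/9) / 0.63 = 0.3880, which is still under 1, so the mechanism doesn't change anyone's dominant strategy: zero contribution.
At the Nash equilibrium no one contributes; group total payoff = 9 × 39 = 351.

351.00 dollars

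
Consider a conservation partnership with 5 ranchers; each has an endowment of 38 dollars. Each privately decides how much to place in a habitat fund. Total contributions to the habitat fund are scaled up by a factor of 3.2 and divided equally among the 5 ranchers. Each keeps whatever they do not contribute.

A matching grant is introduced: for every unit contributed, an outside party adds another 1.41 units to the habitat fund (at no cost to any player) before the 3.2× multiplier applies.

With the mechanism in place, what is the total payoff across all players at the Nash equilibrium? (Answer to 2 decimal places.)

1465.28 dollars

The effective private return per unit is now 3.2 × 2.41 / 5 = 1.5424 > 1, so every player's dominant strategy flips to full contribution.
At the Nash equilibrium everyone contributes 38. Group total payoff = 3.2 × 2.41 × 190 = 1465.28.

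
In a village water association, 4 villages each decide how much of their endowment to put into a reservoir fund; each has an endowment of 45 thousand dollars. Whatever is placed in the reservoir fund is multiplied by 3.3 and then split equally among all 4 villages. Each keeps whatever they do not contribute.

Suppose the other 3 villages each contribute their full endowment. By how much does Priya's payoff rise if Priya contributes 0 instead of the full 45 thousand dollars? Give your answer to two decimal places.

7.88 thousand dollars

Switching from a contribution of 45 to 0 lets Priya keep an extra 45 thousand dollars, but lowers the reservoir fund by 45, which costs Priya their own share of that drop: 3.3/4 × 45 = 37.12.
Net gain = 45 − 37.12 = 7.88. The private return per contributed unit (0.8250) is below 1, so free-riding is indeed the best response regardless of what the others do.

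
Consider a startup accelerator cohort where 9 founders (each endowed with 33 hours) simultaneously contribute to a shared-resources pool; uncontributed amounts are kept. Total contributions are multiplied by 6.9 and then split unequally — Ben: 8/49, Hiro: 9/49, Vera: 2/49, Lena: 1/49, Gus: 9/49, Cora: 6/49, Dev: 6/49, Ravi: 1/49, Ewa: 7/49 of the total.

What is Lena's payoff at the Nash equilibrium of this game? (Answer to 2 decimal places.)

46.94 hours

For player j, contributing a unit is worthwhile iff 6.9 × (j's share) ≥ 1, i.e. iff j's share is at least 0.1449.
Ben, Hiro and Gus clear that bar, contributing 33 each; the remaining 6 contribute 0. Total contributed: 99.
Lena keeps 33 and receives 6.9 × 99 × 1/49 = 13.94 from the shared-resources pool, for a payoff of 46.94.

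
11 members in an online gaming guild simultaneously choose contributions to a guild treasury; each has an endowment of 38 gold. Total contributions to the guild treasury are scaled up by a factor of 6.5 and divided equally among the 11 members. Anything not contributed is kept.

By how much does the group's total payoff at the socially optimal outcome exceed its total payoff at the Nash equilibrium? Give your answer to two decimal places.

Each contributed unit returns 6.5/11 = 0.5909 to its contributor — below 1 — so contributing 0 is dominant for every player. At the Nash equilibrium everyone keeps their 38, and the group total is 11 × 38 = 418.
Each contributed unit returns 6.500 to the group as a whole (0.5909 to each of 11 players), which exceeds 1, so the social optimum is full contribution: group total = 6.500 × 418 = 2717.00.
Efficiency loss = 2717.00 − 418 = 2299.00.

2299.00 gold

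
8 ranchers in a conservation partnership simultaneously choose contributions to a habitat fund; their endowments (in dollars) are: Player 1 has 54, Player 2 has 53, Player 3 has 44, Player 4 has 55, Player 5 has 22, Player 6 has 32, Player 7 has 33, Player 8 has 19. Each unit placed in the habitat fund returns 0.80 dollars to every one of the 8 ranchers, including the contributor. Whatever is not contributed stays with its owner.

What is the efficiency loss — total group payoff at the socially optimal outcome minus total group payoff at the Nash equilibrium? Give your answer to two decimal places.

The private return per contributed unit is 0.80 < 1 for everyone, so the Nash equilibrium is zero contribution and the group total is Σ E_j = 54 + 53 + 44 + 55 + 22 + 32 + 33 + 19 = 312.
Each contributed unit returns 6.400 to the group, so the social optimum is full contribution by everyone: group total = 6.400 × 312 = 1996.80.
Efficiency loss = (6.400 − 1) × 312 = 1684.80.

1684.80 dollars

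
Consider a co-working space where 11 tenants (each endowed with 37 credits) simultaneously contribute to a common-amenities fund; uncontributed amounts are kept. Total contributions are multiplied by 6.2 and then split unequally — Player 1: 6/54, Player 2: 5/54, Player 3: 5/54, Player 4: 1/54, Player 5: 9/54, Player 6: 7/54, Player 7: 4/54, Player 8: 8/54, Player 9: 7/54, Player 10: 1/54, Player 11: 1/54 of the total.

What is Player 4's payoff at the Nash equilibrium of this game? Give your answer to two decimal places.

Each unit j contributes comes back to j as 6.2 × (j's share), so j prefers to contribute only if that share exceeds 1/6.2 = 0.1613; otherwise keeping the unit dominates.
The only share above 0.1613 is Player 5's 9/54, contributing 37; the remaining 10 contribute 0. Total contributed: 37.
Player 4 keeps 37 and receives 6.2 × 37 × 1/54 = 4.25 from the common-amenities fund, for a payoff of 41.25.

41.25 credits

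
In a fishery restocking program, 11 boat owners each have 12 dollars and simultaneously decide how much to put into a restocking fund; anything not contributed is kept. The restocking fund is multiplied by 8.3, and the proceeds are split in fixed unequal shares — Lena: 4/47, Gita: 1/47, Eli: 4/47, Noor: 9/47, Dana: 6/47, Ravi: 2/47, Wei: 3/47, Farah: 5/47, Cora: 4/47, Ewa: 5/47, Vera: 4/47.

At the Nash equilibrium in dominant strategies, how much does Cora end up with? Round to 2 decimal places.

28.95 dollars

Player j's private return per contributed unit is 8.3 × (j's share). Contributing is weakly dominant for j when that share is at least 1/8.3 = 0.1205, and contributing 0 is dominant otherwise.
The shares above 0.1205 belong to Noor and Dana, contributing 12 each; the remaining 9 contribute 0. Total contributed: 24.
Cora keeps 12 and receives 8.3 × 24 × 4/47 = 16.95 from the restocking fund, for a payoff of 28.95.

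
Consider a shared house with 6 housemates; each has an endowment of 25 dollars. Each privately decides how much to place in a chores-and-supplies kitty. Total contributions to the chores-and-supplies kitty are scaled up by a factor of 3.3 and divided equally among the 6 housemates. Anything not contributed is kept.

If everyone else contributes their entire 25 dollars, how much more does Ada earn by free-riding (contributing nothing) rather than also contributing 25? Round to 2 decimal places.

11.25 dollars

Switching from a contribution of 25 to 0 lets Ada keep an extra 25 dollars, but lowers the chores-and-supplies kitty by 25, which costs Ada their own share of that drop: 3.3/6 × 25 = 13.75.
Net gain = 25 − 13.75 = 11.25. The private return per contributed unit (0.5500) is below 1, so free-riding is indeed the best response regardless of what the others do.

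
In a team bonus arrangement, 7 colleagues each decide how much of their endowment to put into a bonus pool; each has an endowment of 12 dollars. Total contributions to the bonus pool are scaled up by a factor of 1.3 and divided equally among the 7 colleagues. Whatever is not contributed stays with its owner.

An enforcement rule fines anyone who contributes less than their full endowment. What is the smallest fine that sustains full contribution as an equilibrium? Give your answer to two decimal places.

Given the others contribute fully, the best deviation is to contribute 0 (any partial contribution still incurs the fine and gives up units whose private return 0.1857 is below 1).
Deviating from 12 to 0 saves 12 dollars but forfeits the deviator's share of the drop in the bonus pool: 1.3/7 × 12 = 2.23.
So the deviation gain is 12 − 2.23 = 9.77, and the fine must be at least 9.77 dollars to wipe it out.

9.77 dollars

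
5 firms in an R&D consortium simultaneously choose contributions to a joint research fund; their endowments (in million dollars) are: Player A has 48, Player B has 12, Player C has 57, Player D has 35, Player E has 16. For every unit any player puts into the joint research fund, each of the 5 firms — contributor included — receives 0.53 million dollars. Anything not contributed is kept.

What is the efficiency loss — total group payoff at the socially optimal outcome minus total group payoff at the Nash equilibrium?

The private return per contributed unit is 0.53 < 1 for everyone, so the Nash equilibrium is zero contribution and the group total is Σ E_j = 48 + 12 + 57 + 35 + 16 = 168.
Each contributed unit returns 2.650 to the group, so the social optimum is full contribution by everyone: group total = 2.650 × 168 = 445.20.
Efficiency loss = (2.650 − 1) × 168 = 277.20.

277.20 million dollars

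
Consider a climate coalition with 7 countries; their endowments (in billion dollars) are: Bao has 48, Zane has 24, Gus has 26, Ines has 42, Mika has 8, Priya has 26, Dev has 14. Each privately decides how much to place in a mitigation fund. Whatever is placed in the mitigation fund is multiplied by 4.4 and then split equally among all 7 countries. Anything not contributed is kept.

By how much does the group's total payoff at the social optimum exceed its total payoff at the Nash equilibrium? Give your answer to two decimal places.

The private return per contributed unit is 4.4/7 = 0.6286 < 1 for every player regardless of endowment, so the Nash equilibrium is zero contribution and the group total is Σ E_j = 48 + 24 + 26 + 42 + 8 + 26 + 14 = 188.
Each contributed unit returns 4.400 to the group, so the social optimum is full contribution by everyone: group total = 4.400 × 188 = 827.20.
Efficiency loss = (4.400 − 1) × 188 = 639.20.

639.20 billion dollars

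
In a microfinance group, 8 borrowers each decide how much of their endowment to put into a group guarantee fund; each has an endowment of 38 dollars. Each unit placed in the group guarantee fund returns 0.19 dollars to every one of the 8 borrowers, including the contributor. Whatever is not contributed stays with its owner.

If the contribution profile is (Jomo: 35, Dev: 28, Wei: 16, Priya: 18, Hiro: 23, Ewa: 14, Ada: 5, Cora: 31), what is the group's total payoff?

392.40 dollars

Total contributed: 35 + 28 + 16 + 18 + 23 + 14 + 5 + 31 = 170; total kept: 8 × 38 − 170 = 134.
The group guarantee fund pays out 0.19 × 8 × 170 = 258.40 in aggregate.
Group total = 134 + 258.40 = 392.40.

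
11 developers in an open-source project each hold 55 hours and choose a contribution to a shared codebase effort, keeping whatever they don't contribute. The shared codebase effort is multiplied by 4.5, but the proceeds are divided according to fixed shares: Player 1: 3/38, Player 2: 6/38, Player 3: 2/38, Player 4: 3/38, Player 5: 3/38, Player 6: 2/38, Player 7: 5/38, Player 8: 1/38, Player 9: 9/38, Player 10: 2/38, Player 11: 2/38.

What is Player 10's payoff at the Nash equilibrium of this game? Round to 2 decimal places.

Each unit j contributes comes back to j as 4.5 × (j's share), so j prefers to contribute only if that share exceeds 1/4.5 = 0.2222; otherwise keeping the unit dominates.
The only share above 0.2222 is Player 9's 9/38, contributing 55; the remaining 10 contribute 0. Total contributed: 55.
Player 10 keeps 55 and receives 4.5 × 55 × 2/38 = 13.03 from the shared codebase effort, for a payoff of 68.03.

68.03 hours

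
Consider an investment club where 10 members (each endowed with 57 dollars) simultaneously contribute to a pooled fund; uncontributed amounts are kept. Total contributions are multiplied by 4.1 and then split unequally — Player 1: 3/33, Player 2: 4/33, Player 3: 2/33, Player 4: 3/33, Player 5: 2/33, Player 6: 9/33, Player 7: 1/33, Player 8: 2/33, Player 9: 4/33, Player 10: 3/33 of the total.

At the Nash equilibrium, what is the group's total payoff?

Each unit j contributes comes back to j as 4.1 × (j's share), so j prefers to contribute only if that share exceeds 1/4.1 = 0.2439; otherwise keeping the unit dominates.
Only Player 6 (9/33) clears that bar, contributing 57; the remaining 9 contribute 0. Total contributed: 57.
The pooled fund pays out 4.1 × 57 = 233.70 in total (split across the unequal shares, but the aggregate is all that matters for the group sum).
The 9 free-riders keep 57 each, adding 513. Group total = 513 + 233.70 = 746.70.

746.70 dollars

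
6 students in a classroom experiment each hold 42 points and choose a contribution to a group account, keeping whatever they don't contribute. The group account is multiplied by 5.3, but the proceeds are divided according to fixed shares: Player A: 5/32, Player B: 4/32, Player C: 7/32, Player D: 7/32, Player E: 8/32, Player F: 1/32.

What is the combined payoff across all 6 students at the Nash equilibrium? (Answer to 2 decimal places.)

Player j's private return per contributed unit is 5.3 × (j's share). Contributing is weakly dominant for j when that share is at least 1/5.3 = 0.1887, and contributing 0 is dominant otherwise.
Player C, Player D and Player E clear that bar, contributing 42 each; the remaining 3 contribute 0. Total contributed: 126.
The group account pays out 5.3 × 126 = 667.80 in total (split across the unequal shares, but the aggregate is all that matters for the group sum).
The 3 free-riders keep 42 each, adding 126. Group total = 126 + 667.80 = 793.80.

793.80 points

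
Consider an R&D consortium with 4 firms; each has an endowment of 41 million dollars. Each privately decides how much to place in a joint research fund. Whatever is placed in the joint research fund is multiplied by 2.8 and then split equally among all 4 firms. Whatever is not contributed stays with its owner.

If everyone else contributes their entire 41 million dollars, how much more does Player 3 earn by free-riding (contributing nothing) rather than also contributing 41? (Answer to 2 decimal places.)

Switching from a contribution of 41 to 0 lets Player 3 keep an extra 41 million dollars, but lowers the joint research fund by 41, which costs Player 3 their own share of that drop: 2.8/4 × 41 = 28.70.
Net gain = 41 − 28.70 = 12.30. The private return per contributed unit (0.7000) is below 1, so free-riding is indeed the best response regardless of what the others do.

12.30 million dollars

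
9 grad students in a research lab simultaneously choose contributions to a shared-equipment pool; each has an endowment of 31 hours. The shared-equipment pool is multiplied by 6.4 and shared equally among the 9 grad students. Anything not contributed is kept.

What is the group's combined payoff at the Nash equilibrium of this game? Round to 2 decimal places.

Each contributed unit returns 6.4/9 = 0.7111 to its contributor — below 1 — so contributing 0 is dominant for every player. At the Nash equilibrium everyone keeps their 31, and the group total is 9 × 31 = 279.

279.00 hours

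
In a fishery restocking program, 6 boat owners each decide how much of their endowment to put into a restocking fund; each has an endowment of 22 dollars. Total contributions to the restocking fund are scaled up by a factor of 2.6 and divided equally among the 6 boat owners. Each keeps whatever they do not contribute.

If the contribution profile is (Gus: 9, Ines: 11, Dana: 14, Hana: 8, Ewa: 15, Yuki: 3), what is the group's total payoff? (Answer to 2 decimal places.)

228.00 dollars

Total contributed: 9 + 11 + 14 + 8 + 15 + 3 = 60; total kept: 6 × 22 − 60 = 72.
The restocking fund pays out 2.6 × 60 = 156.00 in aggregate.
Group total = 72 + 156.00 = 228.00.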